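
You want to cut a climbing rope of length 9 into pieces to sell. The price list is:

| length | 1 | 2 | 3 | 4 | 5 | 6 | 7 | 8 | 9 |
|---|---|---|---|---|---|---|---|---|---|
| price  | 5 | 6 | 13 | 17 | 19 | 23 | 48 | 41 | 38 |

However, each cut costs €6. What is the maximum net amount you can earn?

Build v[k] bottom-up: v[k] = max over allowed piece i of (p[i] + v[k−i]) − 6 per cut.
v[1] = 5
v[2] = 6
v[3] = 13
v[4] = 17
v[5] = 19
v[6] = 23
v[7] = 48
v[8] = 47  (first piece 1, then v[7]=48)
v[9] = 48  (first piece 2, then v[7]=48)
One optimal plan: pieces 7 + 2 (1 cut) → €54 − €6 = €48.

48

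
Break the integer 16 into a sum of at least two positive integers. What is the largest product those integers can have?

324

Fill f[k] for k=2..16: at each k try every first piece i and multiply by the better of (k−i) uncut or f[k−i].
f[2] = 1*max(1,0) = 1*1 = 1
f[3] = max(1*2, 2*1) = 2
f[4] = max(1*3, 2*2, 3*1) = 4
f[5] = max(1*4, 2*3, 3*2, 4*1) = 6
f[6] = max(1*6, 2*4, 3*3, 4*2, 5*1) = 9
f[7] = max(1*9, 2*6, 3*4, 4*3, 5*2, 6*1) = 12
f[8] = max(1*12, 2*9, 3*6, …, 6*2, 7*1) = 18
f[9] = max(1*18, 2*12, 3*9, …, 7*2, 8*1) = 27
f[10] = max(1*27, 2*18, 3*12, …, 8*2, 9*1) = 36
f[11] = max(1*36, 2*27, 3*18, …, 9*2, 10*1) = 54
f[12] = max(1*54, 2*36, 3*27, …, 10*2, 11*1) = 81
f[13] = max(1*81, 2*54, 3*36, …, 11*2, 12*1) = 108
f[14] = max(1*108, 2*81, 3*54, …, 12*2, 13*1) = 162
f[15] = max(1*162, 2*108, 3*81, …, 13*2, 14*1) = 243
f[16] = max(1*243, 2*162, 3*108, …, 14*2, 15*1) = 324
One optimal split: 3 + 3 + 3 + 3 + 2 + 2; product 3*3*3*3*2*2 = 324.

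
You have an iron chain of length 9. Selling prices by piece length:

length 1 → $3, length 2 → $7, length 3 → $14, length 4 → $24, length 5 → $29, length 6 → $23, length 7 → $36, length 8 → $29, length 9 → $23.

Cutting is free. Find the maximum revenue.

53

Let v[k] be the best obtainable value from length k. For each k, try every first piece i and keep the best of price[i] + v[k−i].
v[1] = 3
v[2] = max(3+3, 7+0) = 7
v[3] = max(3+7, 7+3, 14+0) = 14
v[4] = max(3+14, 7+7, 14+3, 24+0) = 24
v[5] = max(3+24, 7+14, 14+7, 24+3, 29+0) = 29
v[6] = max(3+29, 7+24, 14+14, 24+7, 29+3, 23+0) = 32
v[7] = max(3+32, 7+29, 14+24, …, 23+3, 36+0) = 38
v[8] = max(3+38, 7+32, 14+29, …, 36+3, 29+0) = 48
v[9] = max(3+48, 7+38, 14+32, …, 29+3, 23+0) = 53
One optimal cutting: 5 + 4 → $29 + $24 = $53.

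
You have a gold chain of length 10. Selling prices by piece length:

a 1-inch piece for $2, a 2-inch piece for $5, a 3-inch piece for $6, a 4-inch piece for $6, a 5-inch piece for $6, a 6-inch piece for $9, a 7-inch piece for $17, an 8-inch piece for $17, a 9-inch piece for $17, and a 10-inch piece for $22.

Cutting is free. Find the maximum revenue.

Let v[k] be the best obtainable value from length k. For each k, try every first piece i and keep the best of price[i] + v[k−i].
v[1] = 2
v[2] = max(2+2, 5+0) = 5
v[3] = max(2+5, 5+2, 6+0) = 7
v[4] = max(2+7, 5+5, 6+2, 6+0) = 10
v[5] = max(2+10, 5+7, 6+5, 6+2, 6+0) = 12
v[6] = max(2+12, 5+10, 6+7, 6+5, 6+2, 9+0) = 15
v[7] = max(2+15, 5+12, 6+10, …, 9+2, 17+0) = 17
v[8] = max(2+17, 5+15, 6+12, …, 17+2, 17+0) = 20
v[9] = max(2+20, 5+17, 6+15, …, 17+2, 17+0) = 22
v[10] = max(2+22, 5+20, 6+17, …, 17+2, 22+0) = 25
One optimal cutting: 2 + 2 + 2 + 2 + 2 → $5 + $5 + $5 + $5 + $5 = $25.

25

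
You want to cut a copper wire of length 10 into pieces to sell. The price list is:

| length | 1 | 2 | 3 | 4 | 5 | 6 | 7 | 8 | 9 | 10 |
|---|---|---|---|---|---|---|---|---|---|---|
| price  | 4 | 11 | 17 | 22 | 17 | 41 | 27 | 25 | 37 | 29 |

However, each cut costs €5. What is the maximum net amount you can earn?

Consider every possible first cut. v[k] is the best of p[i]+v[k−i] over all sellable i≤k, charging 5 whenever i<k.
v[1] = 4
v[2] = max(4+4-5, 11+0) = 11
v[3] = max(4+11-5, 11+4-5, 17+0) = 17
v[4] = max(4+17-5, 11+11-5, 17+4-5, 22+0) = 22
v[5] = max(4+22-5, 11+17-5, 17+11-5, 22+4-5, 17+0) = 23
v[6] = max(4+23-5, 11+22-5, 17+17-5, 22+11-5, 17+4-5, 41+0) = 41
v[7] = max(4+41-5, 11+23-5, 17+22-5, …, 41+4-5, 27+0) = 40
v[8] = max(4+40-5, 11+41-5, 17+23-5, …, 27+4-5, 25+0) = 47
v[9] = max(4+47-5, 11+40-5, 17+41-5, …, 25+4-5, 37+0) = 53
v[10] = max(4+53-5, 11+47-5, 17+40-5, …, 37+4-5, 29+0) = 58
One optimal plan: pieces 6 + 4 (1 cut) → €63 − €5 = €58.

58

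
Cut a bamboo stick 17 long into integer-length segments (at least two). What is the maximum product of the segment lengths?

Fill P[k] for k=2..17: at each k try every first piece i and multiply by the better of (k−i) uncut or P[k−i].
Small cases: P[2]=1, P[3]=2, P[4]=4, P[5]=6, P[6]=9, P[7]=12, P[8]=18, P[9]=27, P[10]=36, P[11]=54.
P[12] = 3*max(9,27) = 3*27 = 81
P[13] = 2*max(11,54) = 2*54 = 108
P[14] = 2*max(12,81) = 2*81 = 162
P[15] = 3*max(12,81) = 3*81 = 243
P[16] = 2*max(14,162) = 2*162 = 324
P[17] = 2*max(15,243) = 2*243 = 486
One optimal split: 3 + 3 + 3 + 3 + 3 + 2; product 3*3*3*3*3*2 = 486.

486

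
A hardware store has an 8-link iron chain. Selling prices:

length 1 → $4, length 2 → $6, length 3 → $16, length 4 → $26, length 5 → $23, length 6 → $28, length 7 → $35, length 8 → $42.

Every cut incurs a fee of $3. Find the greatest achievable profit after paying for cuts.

Consider every possible first cut. r[k] is the best of p[i]+r[k−i] over all sellable i≤k, charging 3 whenever i<k.
r[1] = 4
r[2] = max(4+4-3, 6+0) = 6
r[3] = max(4+6-3, 6+4-3, 16+0) = 16
r[4] = max(4+16-3, 6+6-3, 16+4-3, 26+0) = 26
r[5] = max(4+26-3, 6+16-3, 16+6-3, 26+4-3, 23+0) = 27
r[6] = max(4+27-3, 6+26-3, 16+16-3, 26+6-3, 23+4-3, 28+0) = 29
r[7] = max(4+29-3, 6+27-3, 16+26-3, …, 28+4-3, 35+0) = 39
r[8] = max(4+39-3, 6+29-3, 16+27-3, …, 35+4-3, 42+0) = 49
One optimal plan: pieces 4 + 4 (1 cut) → $52 − $3 = $49.

49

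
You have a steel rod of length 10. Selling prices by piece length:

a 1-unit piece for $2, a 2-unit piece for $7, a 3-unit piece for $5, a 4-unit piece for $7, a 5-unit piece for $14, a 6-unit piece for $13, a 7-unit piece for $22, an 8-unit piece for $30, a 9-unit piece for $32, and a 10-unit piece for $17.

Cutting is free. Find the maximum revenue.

Consider every possible first cut. best[k] is the best of p[i]+best[k−i] over all sellable i≤k.
best[1] = 2
best[2] = max(2+2, 7+0) = 7
best[3] = max(2+7, 7+2, 5+0) = 9
best[4] = max(2+9, 7+7, 5+2, 7+0) = 14
best[5] = max(2+14, 7+9, 5+7, 7+2, 14+0) = 16
best[6] = max(2+16, 7+14, 5+9, 7+7, 14+2, 13+0) = 21
best[7] = max(2+21, 7+16, 5+14, …, 13+2, 22+0) = 23
best[8] = max(2+23, 7+21, 5+16, …, 22+2, 30+0) = 30
best[9] = max(2+30, 7+23, 5+21, …, 30+2, 32+0) = 32
best[10] = max(2+32, 7+30, 5+23, …, 32+2, 17+0) = 37
One optimal cutting: 8 + 2 → $30 + $7 = $37.

37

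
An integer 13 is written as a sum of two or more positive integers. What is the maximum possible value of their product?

Define g[k] = max over 1≤i<k of i · max(k−i, g[k−i]); the inner max lets the remainder stay uncut if that's better.
Small cases: g[2]=1, g[3]=2, g[4]=4, g[5]=6, g[6]=9, g[7]=12.
g[8] = 2×max(6,9) = 2×9 = 18
g[9] = 3×max(6,9) = 3×9 = 27
g[10] = 2×max(8,18) = 2×18 = 36
g[11] = 2×max(9,27) = 2×27 = 54
g[12] = 3×max(9,27) = 3×27 = 81
g[13] = 2×max(11,54) = 2×54 = 108
One optimal split: 3 + 3 + 3 + 2 + 2; product 3×3×3×2×2 = 108.

108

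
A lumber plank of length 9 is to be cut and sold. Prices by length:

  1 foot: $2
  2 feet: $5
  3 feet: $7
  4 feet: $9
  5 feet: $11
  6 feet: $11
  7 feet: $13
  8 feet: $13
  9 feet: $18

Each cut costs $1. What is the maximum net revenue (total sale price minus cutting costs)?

19

Let v[k] be the best obtainable value from length k. For each k, try every first piece i and keep the best of price[i] + v[k−i] minus the 1 cut fee when i<k.
v[1] = 2
v[2] = 5
v[3] = 7
v[4] = 9  (first piece 2, then v[2]=5)
v[5] = 11  (first piece 2, then v[3]=7)
v[6] = 13  (first piece 2, then v[4]=9)
v[7] = 15  (first piece 2, then v[5]=11)
v[8] = 17  (first piece 2, then v[6]=13)
v[9] = 19  (first piece 2, then v[7]=15)
One optimal plan: pieces 3 + 2 + 2 + 2 (3 cuts) → $22 − $3 = $19.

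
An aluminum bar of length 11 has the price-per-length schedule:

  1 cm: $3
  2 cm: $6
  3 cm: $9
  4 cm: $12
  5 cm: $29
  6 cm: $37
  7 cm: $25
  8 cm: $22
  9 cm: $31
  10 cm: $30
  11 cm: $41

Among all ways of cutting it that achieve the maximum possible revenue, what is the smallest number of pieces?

Consider every possible first cut. r[k] is the best of p[i]+r[k−i] over all sellable i≤k.
r[1] = 3
r[2] = 6  (first piece 1, then r[1]=3)
r[3] = 9  (first piece 1, then r[2]=6)
r[4] = 12  (first piece 1, then r[3]=9)
r[5] = 29
r[6] = 37
r[7] = 40  (first piece 1, then r[6]=37)
r[8] = 43  (first piece 1, then r[7]=40)
r[9] = 46  (first piece 1, then r[8]=43)
r[10] = 58  (first piece 5, then r[5]=29)
r[11] = 66  (first piece 5, then r[6]=37)
Maximum revenue is $66.
Now minimize piece count subject to staying optimal: for each k, pieces[k] = 1 + min over i with p[i]+r[k−i]=r[k] of pieces[k−i].
pieces[8] = 2
pieces[9] = 2
pieces[10] = 2
pieces[11] = 2

2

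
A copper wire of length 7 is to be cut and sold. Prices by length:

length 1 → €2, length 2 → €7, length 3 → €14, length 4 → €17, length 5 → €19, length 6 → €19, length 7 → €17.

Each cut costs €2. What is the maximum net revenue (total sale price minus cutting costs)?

29

Let r[k] be the best obtainable value from length k. For each k, try every first piece i and keep the best of price[i] + r[k−i] minus the 2 cut fee when i<k.
r[1] = 2
r[2] = max(2+2-2, 7+0) = 7
r[3] = max(2+7-2, 7+2-2, 14+0) = 14
r[4] = max(2+14-2, 7+7-2, 14+2-2, 17+0) = 17
r[5] = max(2+17-2, 7+14-2, 14+7-2, 17+2-2, 19+0) = 19
r[6] = max(2+19-2, 7+17-2, 14+14-2, 17+7-2, 19+2-2, 19+0) = 26
r[7] = max(2+26-2, 7+19-2, 14+17-2, …, 19+2-2, 17+0) = 29
One optimal plan: pieces 4 + 3 (1 cut) → €31 − €2 = €29.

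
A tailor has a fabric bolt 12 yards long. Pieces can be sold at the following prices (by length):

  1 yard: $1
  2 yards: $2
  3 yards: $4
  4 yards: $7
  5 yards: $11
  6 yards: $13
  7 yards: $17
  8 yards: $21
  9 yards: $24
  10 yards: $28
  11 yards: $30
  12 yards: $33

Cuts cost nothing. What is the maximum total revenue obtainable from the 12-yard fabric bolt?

Consider every possible first cut. best[k] is the best of p[i]+best[k−i] over all sellable i≤k.
best[1] = 1
best[2] = 2  (first piece 1, then best[1]=1)
best[3] = 4
best[4] = 7
best[5] = 11
best[6] = 13
best[7] = 17
best[8] = 21
best[9] = 24
best[10] = 28
best[11] = 30
best[12] = 33
Best is to sell the whole 12-yard piece uncut for $33.

33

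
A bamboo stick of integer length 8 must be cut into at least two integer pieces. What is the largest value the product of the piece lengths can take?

18

Let g[k] be the best product for length k (with at least one cut). For each first piece i, the rest contributes max(k−i, g[k−i]).
g[2] = 1×max(1,0) = 1×1 = 1
g[3] = 1×max(2,1) = 1×2 = 2
g[4] = 2×max(2,1) = 2×2 = 4
g[5] = 2×max(3,2) = 2×3 = 6
g[6] = 3×max(3,2) = 3×3 = 9
g[7] = 2×max(5,6) = 2×6 = 12
g[8] = 2×max(6,9) = 2×9 = 18
One optimal split: 3 + 3 + 2; product 3×3×2 = 18.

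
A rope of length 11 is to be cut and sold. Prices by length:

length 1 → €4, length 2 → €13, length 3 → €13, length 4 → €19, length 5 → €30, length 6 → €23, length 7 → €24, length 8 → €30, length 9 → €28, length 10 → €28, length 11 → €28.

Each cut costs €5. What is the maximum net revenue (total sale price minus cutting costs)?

Consider every possible first cut. v[k] is the best of p[i]+v[k−i] over all sellable i≤k, charging 5 whenever i<k.
v[1] = 4
v[2] = max(4+4-5, 13+0) = 13
v[3] = max(4+13-5, 13+4-5, 13+0) = 13
v[4] = max(4+13-5, 13+13-5, 13+4-5, 19+0) = 21
v[5] = max(4+21-5, 13+13-5, 13+13-5, 19+4-5, 30+0) = 30
v[6] = max(4+30-5, 13+21-5, 13+13-5, 19+13-5, 30+4-5, 23+0) = 29
v[7] = max(4+29-5, 13+30-5, 13+21-5, …, 23+4-5, 24+0) = 38
v[8] = max(4+38-5, 13+29-5, 13+30-5, …, 24+4-5, 30+0) = 38
v[9] = max(4+38-5, 13+38-5, 13+29-5, …, 30+4-5, 28+0) = 46
v[10] = max(4+46-5, 13+38-5, 13+38-5, …, 28+4-5, 28+0) = 55
v[11] = max(4+55-5, 13+46-5, 13+38-5, …, 28+4-5, 28+0) = 54
One optimal plan: pieces 5 + 5 + 1 (2 cuts) → €64 − €10 = €54.

54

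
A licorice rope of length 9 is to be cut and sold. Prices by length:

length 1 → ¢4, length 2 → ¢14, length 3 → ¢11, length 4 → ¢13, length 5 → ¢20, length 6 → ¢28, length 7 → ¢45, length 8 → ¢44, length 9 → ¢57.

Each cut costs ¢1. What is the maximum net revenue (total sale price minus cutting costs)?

58

Build net[k] bottom-up: net[k] = max over allowed piece i of (p[i] + net[k−i]) − 1 per cut.
net[1] = 4
net[2] = max(4+4-1, 14+0) = 14
net[3] = max(4+14-1, 14+4-1, 11+0) = 17
net[4] = max(4+17-1, 14+14-1, 11+4-1, 13+0) = 27
net[5] = max(4+27-1, 14+17-1, 11+14-1, 13+4-1, 20+0) = 30
net[6] = max(4+30-1, 14+27-1, 11+17-1, 13+14-1, 20+4-1, 28+0) = 40
net[7] = max(4+40-1, 14+30-1, 11+27-1, …, 28+4-1, 45+0) = 45
net[8] = max(4+45-1, 14+40-1, 11+30-1, …, 45+4-1, 44+0) = 53
net[9] = max(4+53-1, 14+45-1, 11+40-1, …, 44+4-1, 57+0) = 58
One optimal plan: pieces 7 + 2 (1 cut) → ¢59 − ¢1 = ¢58.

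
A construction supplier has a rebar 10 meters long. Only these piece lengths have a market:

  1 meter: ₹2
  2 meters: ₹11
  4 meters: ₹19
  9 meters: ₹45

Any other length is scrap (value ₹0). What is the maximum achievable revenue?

55

Let f[k] be the best obtainable value from length k. For each k, try every first piece i and keep the best of price[i] + f[k−i].
f[1] = 2
f[2] = 11
f[3] = 13  (first piece 1, then f[2]=11)
f[4] = 22  (first piece 2, then f[2]=11)
f[5] = 24  (first piece 1, then f[4]=22)
f[6] = 33  (first piece 2, then f[4]=22)
f[7] = 35  (first piece 1, then f[6]=33)
f[8] = 44  (first piece 2, then f[6]=33)
f[9] = 46  (first piece 1, then f[8]=44)
f[10] = 55  (first piece 2, then f[8]=44)
One optimal cutting: 2 + 2 + 2 + 2 + 2 → ₹55.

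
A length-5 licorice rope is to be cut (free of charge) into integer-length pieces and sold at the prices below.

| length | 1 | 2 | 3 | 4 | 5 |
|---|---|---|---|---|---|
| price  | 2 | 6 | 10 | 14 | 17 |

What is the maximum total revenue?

Let v[k] be the best obtainable value from length k. For each k, try every first piece i and keep the best of price[i] + v[k−i].
v[1] = 2
v[2] = 6
v[3] = 10
v[4] = 14
v[5] = 17
Best is to sell the whole 5-cm piece uncut for ¢17.

17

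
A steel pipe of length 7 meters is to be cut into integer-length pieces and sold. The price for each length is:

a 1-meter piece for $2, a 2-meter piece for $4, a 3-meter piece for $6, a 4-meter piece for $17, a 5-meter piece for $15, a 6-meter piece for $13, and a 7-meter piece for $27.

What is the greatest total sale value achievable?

27

Consider every possible first cut. R[k] is the best of p[i]+R[k−i] over all sellable i≤k.
R[1] = 2
R[2] = max(2+2, 4+0) = 4
R[3] = max(2+4, 4+2, 6+0) = 6
R[4] = max(2+6, 4+4, 6+2, 17+0) = 17
R[5] = max(2+17, 4+6, 6+4, 17+2, 15+0) = 19
R[6] = max(2+19, 4+17, 6+6, 17+4, 15+2, 13+0) = 21
R[7] = max(2+21, 4+19, 6+17, …, 13+2, 27+0) = 27
Best is to sell the whole 7-meter piece uncut for $27.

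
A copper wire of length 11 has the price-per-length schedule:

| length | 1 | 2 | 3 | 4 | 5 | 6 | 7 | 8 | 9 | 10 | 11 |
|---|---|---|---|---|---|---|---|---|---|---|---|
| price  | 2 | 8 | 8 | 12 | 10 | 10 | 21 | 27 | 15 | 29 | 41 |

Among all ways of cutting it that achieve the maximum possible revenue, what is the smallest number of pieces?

6

Consider every possible first cut. r[k] is the best of p[i]+r[k−i] over all sellable i≤k.
r[1] = 2
r[2] = max(2+2, 8+0) = 8
r[3] = max(2+8, 8+2, 8+0) = 10
r[4] = max(2+10, 8+8, 8+2, 12+0) = 16
r[5] = max(2+16, 8+10, 8+8, 12+2, 10+0) = 18
r[6] = max(2+18, 8+16, 8+10, 12+8, 10+2, 10+0) = 24
r[7] = max(2+24, 8+18, 8+16, …, 10+2, 21+0) = 26
r[8] = max(2+26, 8+24, 8+18, …, 21+2, 27+0) = 32
r[9] = max(2+32, 8+26, 8+24, …, 27+2, 15+0) = 34
r[10] = max(2+34, 8+32, 8+26, …, 15+2, 29+0) = 40
r[11] = max(2+40, 8+34, 8+32, …, 29+2, 41+0) = 42
Maximum revenue is €42.
Now minimize piece count subject to staying optimal: for each k, pieces[k] = 1 + min over i with p[i]+r[k−i]=r[k] of pieces[k−i].
pieces[8] = 4
pieces[9] = 5
pieces[10] = 5
pieces[11] = 6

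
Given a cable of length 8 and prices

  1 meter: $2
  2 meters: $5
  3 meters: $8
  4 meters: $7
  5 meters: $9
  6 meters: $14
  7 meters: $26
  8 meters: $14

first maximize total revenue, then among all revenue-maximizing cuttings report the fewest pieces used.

2

Consider every possible first cut. r[k] is the best of p[i]+r[k−i] over all sellable i≤k.
r[1] = 2
r[2] = 5
r[3] = 8
r[4] = 10  (first piece 1, then r[3]=8)
r[5] = 13  (first piece 2, then r[3]=8)
r[6] = 16  (first piece 3, then r[3]=8)
r[7] = 26
r[8] = 28  (first piece 1, then r[7]=26)
Maximum revenue is $28.
Now minimize piece count subject to staying optimal: for each k, pieces[k] = 1 + min over i with p[i]+r[k−i]=r[k] of pieces[k−i].
pieces[5] = 2
pieces[6] = 2
pieces[7] = 1
pieces[8] = 2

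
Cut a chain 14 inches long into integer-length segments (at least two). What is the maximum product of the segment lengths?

Let prod[k] be the best product for length k (with at least one cut). For each first piece i, the rest contributes max(k−i, prod[k−i]).
Small cases: prod[2]=1, prod[3]=2, prod[4]=4, prod[5]=6, prod[6]=9, prod[7]=12, prod[8]=18.
prod[9] = 3·max(6,9) = 3·9 = 27
prod[10] = 2·max(8,18) = 2·18 = 36
prod[11] = 2·max(9,27) = 2·27 = 54
prod[12] = 3·max(9,27) = 3·27 = 81
prod[13] = 2·max(11,54) = 2·54 = 108
prod[14] = 2·max(12,81) = 2·81 = 162
One optimal split: 3 + 3 + 3 + 3 + 2; product 3·3·3·3·2 = 162.

162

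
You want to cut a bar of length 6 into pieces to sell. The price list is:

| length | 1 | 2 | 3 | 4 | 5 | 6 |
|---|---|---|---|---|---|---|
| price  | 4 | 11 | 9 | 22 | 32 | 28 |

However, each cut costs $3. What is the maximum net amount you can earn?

Let net[k] be the best obtainable value from length k. For each k, try every first piece i and keep the best of price[i] + net[k−i] minus the 3 cut fee when i<k.
net[1] = 4
net[2] = max(4+4-3, 11+0) = 11
net[3] = max(4+11-3, 11+4-3, 9+0) = 12
net[4] = max(4+12-3, 11+11-3, 9+4-3, 22+0) = 22
net[5] = max(4+22-3, 11+12-3, 9+11-3, 22+4-3, 32+0) = 32
net[6] = max(4+32-3, 11+22-3, 9+12-3, 22+11-3, 32+4-3, 28+0) = 33
One optimal plan: pieces 5 + 1 (1 cut) → $36 − $3 = $33.

33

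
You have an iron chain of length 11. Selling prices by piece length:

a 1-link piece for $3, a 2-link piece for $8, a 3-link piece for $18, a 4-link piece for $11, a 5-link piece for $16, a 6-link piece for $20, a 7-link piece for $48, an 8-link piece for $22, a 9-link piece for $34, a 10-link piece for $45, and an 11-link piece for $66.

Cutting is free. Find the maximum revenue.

69

Consider every possible first cut. R[k] is the best of p[i]+R[k−i] over all sellable i≤k.
R[1] = 3
R[2] = max(3+3, 8+0) = 8
R[3] = max(3+8, 8+3, 18+0) = 18
R[4] = max(3+18, 8+8, 18+3, 11+0) = 21
R[5] = max(3+21, 8+18, 18+8, 11+3, 16+0) = 26
R[6] = max(3+26, 8+21, 18+18, 11+8, 16+3, 20+0) = 36
R[7] = max(3+36, 8+26, 18+21, …, 20+3, 48+0) = 48
R[8] = max(3+48, 8+36, 18+26, …, 48+3, 22+0) = 51
R[9] = max(3+51, 8+48, 18+36, …, 22+3, 34+0) = 56
R[10] = max(3+56, 8+51, 18+48, …, 34+3, 45+0) = 66
R[11] = max(3+66, 8+56, 18+51, …, 45+3, 66+0) = 69
One optimal cutting: 7 + 3 + 1 → $48 + $18 + $3 = $69.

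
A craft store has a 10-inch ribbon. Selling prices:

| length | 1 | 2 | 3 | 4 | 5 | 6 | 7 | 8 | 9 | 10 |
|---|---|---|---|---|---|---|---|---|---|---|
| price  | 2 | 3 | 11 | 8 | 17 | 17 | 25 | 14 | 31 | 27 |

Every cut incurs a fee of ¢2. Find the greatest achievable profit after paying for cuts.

34

Consider every possible first cut. net[k] is the best of p[i]+net[k−i] over all sellable i≤k, charging 2 whenever i<k.
net[1] = 2
net[2] = max(2+2-2, 3+0) = 3
net[3] = max(2+3-2, 3+2-2, 11+0) = 11
net[4] = max(2+11-2, 3+3-2, 11+2-2, 8+0) = 11
net[5] = max(2+11-2, 3+11-2, 11+3-2, 8+2-2, 17+0) = 17
net[6] = max(2+17-2, 3+11-2, 11+11-2, 8+3-2, 17+2-2, 17+0) = 20
net[7] = max(2+20-2, 3+17-2, 11+11-2, …, 17+2-2, 25+0) = 25
net[8] = max(2+25-2, 3+20-2, 11+17-2, …, 25+2-2, 14+0) = 26
net[9] = max(2+26-2, 3+25-2, 11+20-2, …, 14+2-2, 31+0) = 31
net[10] = max(2+31-2, 3+26-2, 11+25-2, …, 31+2-2, 27+0) = 34
One optimal plan: pieces 7 + 3 (1 cut) → ¢36 − ¢2 = ¢34.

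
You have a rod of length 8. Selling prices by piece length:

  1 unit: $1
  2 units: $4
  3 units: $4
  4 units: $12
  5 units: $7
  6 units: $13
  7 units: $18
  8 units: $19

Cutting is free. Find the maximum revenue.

Build r[k] bottom-up: r[k] = max over allowed piece i of (p[i] + r[k−i]).
r[1] = 1
r[2] = 4
r[3] = 5  (first piece 1, then r[2]=4)
r[4] = 12
r[5] = 13  (first piece 1, then r[4]=12)
r[6] = 16  (first piece 2, then r[4]=12)
r[7] = 18
r[8] = 24  (first piece 4, then r[4]=12)
One optimal cutting: 4 + 4 → $12 + $12 = $24.

24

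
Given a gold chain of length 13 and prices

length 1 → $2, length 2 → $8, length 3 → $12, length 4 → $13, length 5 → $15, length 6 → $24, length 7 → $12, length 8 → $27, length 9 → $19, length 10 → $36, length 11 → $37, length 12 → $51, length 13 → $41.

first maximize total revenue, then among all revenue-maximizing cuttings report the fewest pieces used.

2

Consider every possible first cut. r[k] is the best of p[i]+r[k−i] over all sellable i≤k.
r[1] = 2
r[2] = max(2+2, 8+0) = 8
r[3] = max(2+8, 8+2, 12+0) = 12
r[4] = max(2+12, 8+8, 12+2, 13+0) = 16
r[5] = max(2+16, 8+12, 12+8, 13+2, 15+0) = 20
r[6] = max(2+20, 8+16, 12+12, 13+8, 15+2, 24+0) = 24
r[7] = max(2+24, 8+20, 12+16, …, 24+2, 12+0) = 28
r[8] = max(2+28, 8+24, 12+20, …, 12+2, 27+0) = 32
r[9] = max(2+32, 8+28, 12+24, …, 27+2, 19+0) = 36
r[10] = max(2+36, 8+32, 12+28, …, 19+2, 36+0) = 40
r[11] = max(2+40, 8+36, 12+32, …, 36+2, 37+0) = 44
r[12] = max(2+44, 8+40, 12+36, …, 37+2, 51+0) = 51
r[13] = max(2+51, 8+44, 12+40, …, 51+2, 41+0) = 53
Maximum revenue is $53.
Now minimize piece count subject to staying optimal: for each k, pieces[k] = 1 + min over i with p[i]+r[k−i]=r[k] of pieces[k−i].
pieces[10] = 3
pieces[11] = 3
pieces[12] = 1
pieces[13] = 2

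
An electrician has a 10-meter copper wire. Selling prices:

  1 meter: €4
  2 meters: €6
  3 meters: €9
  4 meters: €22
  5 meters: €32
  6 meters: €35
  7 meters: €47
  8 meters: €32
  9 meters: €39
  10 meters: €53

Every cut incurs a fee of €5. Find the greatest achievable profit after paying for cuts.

59

Let r[k] be the best obtainable value from length k. For each k, try every first piece i and keep the best of price[i] + r[k−i] minus the 5 cut fee when i<k.
r[1] = 4
r[2] = max(4+4-5, 6+0) = 6
r[3] = max(4+6-5, 6+4-5, 9+0) = 9
r[4] = max(4+9-5, 6+6-5, 9+4-5, 22+0) = 22
r[5] = max(4+22-5, 6+9-5, 9+6-5, 22+4-5, 32+0) = 32
r[6] = max(4+32-5, 6+22-5, 9+9-5, 22+6-5, 32+4-5, 35+0) = 35
r[7] = max(4+35-5, 6+32-5, 9+22-5, …, 35+4-5, 47+0) = 47
r[8] = max(4+47-5, 6+35-5, 9+32-5, …, 47+4-5, 32+0) = 46
r[9] = max(4+46-5, 6+47-5, 9+35-5, …, 32+4-5, 39+0) = 49
r[10] = max(4+49-5, 6+46-5, 9+47-5, …, 39+4-5, 53+0) = 59
One optimal plan: pieces 5 + 5 (1 cut) → €64 − €5 = €59.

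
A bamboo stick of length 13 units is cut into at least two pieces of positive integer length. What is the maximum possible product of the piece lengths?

Let m[k] be the best product for length k (with at least one cut). For each first piece i, the rest contributes max(k−i, m[k−i]).
m[2] = 1*max(1,0) = 1*1 = 1
m[3] = 1*max(2,1) = 1*2 = 2
m[4] = 2*max(2,1) = 2*2 = 4
m[5] = 2*max(3,2) = 2*3 = 6
m[6] = 3*max(3,2) = 3*3 = 9
m[7] = 2*max(5,6) = 2*6 = 12
m[8] = 2*max(6,9) = 2*9 = 18
m[9] = 3*max(6,9) = 3*9 = 27
m[10] = 2*max(8,18) = 2*18 = 36
m[11] = 2*max(9,27) = 2*27 = 54
m[12] = 3*max(9,27) = 3*27 = 81
m[13] = 2*max(11,54) = 2*54 = 108
One optimal split: 3 + 3 + 3 + 2 + 2; product 3*3*3*2*2 = 108.

108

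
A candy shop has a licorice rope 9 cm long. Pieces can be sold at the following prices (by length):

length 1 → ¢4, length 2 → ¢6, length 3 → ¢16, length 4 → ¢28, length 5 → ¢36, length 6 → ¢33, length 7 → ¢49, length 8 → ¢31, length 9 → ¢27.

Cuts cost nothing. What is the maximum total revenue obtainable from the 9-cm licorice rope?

64

Let R[k] be the best obtainable value from length k. For each k, try every first piece i and keep the best of price[i] + R[k−i].
R[1] = 4
R[2] = 8  (first piece 1, then R[1]=4)
R[3] = 16
R[4] = 28
R[5] = 36
R[6] = 40  (first piece 1, then R[5]=36)
R[7] = 49
R[8] = 56  (first piece 4, then R[4]=28)
R[9] = 64  (first piece 4, then R[5]=36)
One optimal cutting: 5 + 4 → ¢36 + ¢28 = ¢64.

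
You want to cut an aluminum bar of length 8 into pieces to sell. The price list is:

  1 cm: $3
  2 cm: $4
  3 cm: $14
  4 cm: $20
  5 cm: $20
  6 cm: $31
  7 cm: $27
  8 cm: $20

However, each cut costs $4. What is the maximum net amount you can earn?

Consider every possible first cut. r[k] is the best of p[i]+r[k−i] over all sellable i≤k, charging 4 whenever i<k.
r[1] = 3
r[2] = 4
r[3] = 14
r[4] = 20
r[5] = 20
r[6] = 31
r[7] = 30  (first piece 1, then r[6]=31)
r[8] = 36  (first piece 4, then r[4]=20)
One optimal plan: pieces 4 + 4 (1 cut) → $40 − $4 = $36.

36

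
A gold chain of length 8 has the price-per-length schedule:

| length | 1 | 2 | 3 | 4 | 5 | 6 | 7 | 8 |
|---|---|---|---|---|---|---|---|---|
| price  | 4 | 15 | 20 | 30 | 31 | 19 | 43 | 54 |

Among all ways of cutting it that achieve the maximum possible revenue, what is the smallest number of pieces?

2

Let r[k] be the best obtainable value from length k. For each k, try every first piece i and keep the best of price[i] + r[k−i].
r[1] = 4
r[2] = max(4+4, 15+0) = 15
r[3] = max(4+15, 15+4, 20+0) = 20
r[4] = max(4+20, 15+15, 20+4, 30+0) = 30
r[5] = max(4+30, 15+20, 20+15, 30+4, 31+0) = 35
r[6] = max(4+35, 15+30, 20+20, 30+15, 31+4, 19+0) = 45
r[7] = max(4+45, 15+35, 20+30, …, 19+4, 43+0) = 50
r[8] = max(4+50, 15+45, 20+35, …, 43+4, 54+0) = 60
Maximum revenue is $60.
Now minimize piece count subject to staying optimal: for each k, pieces[k] = 1 + min over i with p[i]+r[k−i]=r[k] of pieces[k−i].
pieces[5] = 2
pieces[6] = 2
pieces[7] = 2
pieces[8] = 2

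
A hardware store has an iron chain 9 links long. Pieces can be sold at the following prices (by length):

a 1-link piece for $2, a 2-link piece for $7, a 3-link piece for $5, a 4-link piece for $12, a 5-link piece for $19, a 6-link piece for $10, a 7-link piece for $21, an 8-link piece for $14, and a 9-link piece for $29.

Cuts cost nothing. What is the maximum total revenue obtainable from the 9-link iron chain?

Build v[k] bottom-up: v[k] = max over allowed piece i of (p[i] + v[k−i]).
v[1] = 2
v[2] = max(2+2, 7+0) = 7
v[3] = max(2+7, 7+2, 5+0) = 9
v[4] = max(2+9, 7+7, 5+2, 12+0) = 14
v[5] = max(2+14, 7+9, 5+7, 12+2, 19+0) = 19
v[6] = max(2+19, 7+14, 5+9, 12+7, 19+2, 10+0) = 21
v[7] = max(2+21, 7+19, 5+14, …, 10+2, 21+0) = 26
v[8] = max(2+26, 7+21, 5+19, …, 21+2, 14+0) = 28
v[9] = max(2+28, 7+26, 5+21, …, 14+2, 29+0) = 33
One optimal cutting: 5 + 2 + 2 → $19 + $7 + $7 = $33.

33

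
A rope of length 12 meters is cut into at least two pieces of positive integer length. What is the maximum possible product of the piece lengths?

81

Fill g[k] for k=2..12: at each k try every first piece i and multiply by the better of (k−i) uncut or g[k−i].
g[2] = 1·max(1,0) = 1·1 = 1
g[3] = max(1·2, 2·1) = 2
g[4] = max(1·3, 2·2, 3·1) = 4
g[5] = max(1·4, 2·3, 3·2, 4·1) = 6
g[6] = max(1·6, 2·4, 3·3, 4·2, 5·1) = 9
g[7] = max(1·9, 2·6, 3·4, 4·3, 5·2, 6·1) = 12
g[8] = max(1·12, 2·9, 3·6, …, 6·2, 7·1) = 18
g[9] = max(1·18, 2·12, 3·9, …, 7·2, 8·1) = 27
g[10] = max(1·27, 2·18, 3·12, …, 8·2, 9·1) = 36
g[11] = max(1·36, 2·27, 3·18, …, 9·2, 10·1) = 54
g[12] = max(1·54, 2·36, 3·27, …, 10·2, 11·1) = 81
One optimal split: 3 + 3 + 3 + 3; product 3·3·3·3 = 81.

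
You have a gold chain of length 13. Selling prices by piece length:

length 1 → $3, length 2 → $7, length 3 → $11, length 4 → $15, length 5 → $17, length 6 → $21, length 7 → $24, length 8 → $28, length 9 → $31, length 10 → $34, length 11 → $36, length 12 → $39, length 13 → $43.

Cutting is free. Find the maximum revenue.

Consider every possible first cut. R[k] is the best of p[i]+R[k−i] over all sellable i≤k.
R[1] = 3
R[2] = max(3+3, 7+0) = 7
R[3] = max(3+7, 7+3, 11+0) = 11
R[4] = max(3+11, 7+7, 11+3, 15+0) = 15
R[5] = max(3+15, 7+11, 11+7, 15+3, 17+0) = 18
R[6] = max(3+18, 7+15, 11+11, 15+7, 17+3, 21+0) = 22
R[7] = max(3+22, 7+18, 11+15, …, 21+3, 24+0) = 26
R[8] = max(3+26, 7+22, 11+18, …, 24+3, 28+0) = 30
R[9] = max(3+30, 7+26, 11+22, …, 28+3, 31+0) = 33
R[10] = max(3+33, 7+30, 11+26, …, 31+3, 34+0) = 37
R[11] = max(3+37, 7+33, 11+30, …, 34+3, 36+0) = 41
R[12] = max(3+41, 7+37, 11+33, …, 36+3, 39+0) = 45
R[13] = max(3+45, 7+41, 11+37, …, 39+3, 43+0) = 48
One optimal cutting: 4 + 4 + 4 + 1 → $15 + $15 + $15 + $3 = $48.

48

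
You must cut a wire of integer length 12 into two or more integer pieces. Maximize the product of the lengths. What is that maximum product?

81

Define g[k] = max over 1≤i<k of i · max(k−i, g[k−i]); the inner max lets the remainder stay uncut if that's better.
Small cases: g[2]=1, g[3]=2, g[4]=4.
g[5] = 2*max(3,2) = 2*3 = 6
g[6] = 3*max(3,2) = 3*3 = 9
g[7] = 2*max(5,6) = 2*6 = 12
g[8] = 2*max(6,9) = 2*9 = 18
g[9] = 3*max(6,9) = 3*9 = 27
g[10] = 2*max(8,18) = 2*18 = 36
g[11] = 2*max(9,27) = 2*27 = 54
g[12] = 3*max(9,27) = 3*27 = 81
One optimal split: 3 + 3 + 3 + 3; product 3*3*3*3 = 81.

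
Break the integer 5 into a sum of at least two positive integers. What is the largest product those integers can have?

Define P[k] = max over 1≤i<k of i · max(k−i, P[k−i]); the inner max lets the remainder stay uncut if that's better.
P[2] = 1×max(1,0) = 1×1 = 1
P[3] = 1×max(2,1) = 1×2 = 2
P[4] = 2×max(2,1) = 2×2 = 4
P[5] = 2×max(3,2) = 2×3 = 6
One optimal split: 3 + 2; product 3×2 = 6.

6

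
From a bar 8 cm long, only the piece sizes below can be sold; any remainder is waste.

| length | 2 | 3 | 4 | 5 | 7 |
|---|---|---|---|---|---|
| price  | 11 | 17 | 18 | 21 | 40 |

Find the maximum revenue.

45

Consider every possible first cut. best[k] is the best of p[i]+best[k−i] over all sellable i≤k.
best[1] = 0
best[2] = 11
best[3] = max(11+0, 17+0) = 17
best[4] = max(11+11, 17+0, 18+0) = 22
best[5] = max(11+17, 17+11, 18+0, 21+0) = 28
best[6] = max(11+22, 17+17, 18+11, 21+0) = 34
best[7] = max(11+28, 17+22, 18+17, 21+11, 40+0) = 40
best[8] = max(11+34, 17+28, 18+22, 21+17, 40+0) = 45
One optimal cutting: 3 + 3 + 2 → $45.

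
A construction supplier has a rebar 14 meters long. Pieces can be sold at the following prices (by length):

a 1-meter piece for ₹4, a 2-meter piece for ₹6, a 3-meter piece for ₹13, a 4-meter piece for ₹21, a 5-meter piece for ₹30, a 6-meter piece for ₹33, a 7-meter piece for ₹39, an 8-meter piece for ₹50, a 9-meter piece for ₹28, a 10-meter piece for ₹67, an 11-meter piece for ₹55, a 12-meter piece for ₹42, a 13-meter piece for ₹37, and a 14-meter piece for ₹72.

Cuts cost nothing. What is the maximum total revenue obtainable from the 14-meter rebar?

Consider every possible first cut. r[k] is the best of p[i]+r[k−i] over all sellable i≤k.
r[1] = 4
r[2] = 8  (first piece 1, then r[1]=4)
r[3] = 13
r[4] = 21
r[5] = 30
r[6] = 34  (first piece 1, then r[5]=30)
r[7] = 39
r[8] = 50
r[9] = 54  (first piece 1, then r[8]=50)
r[10] = 67
r[11] = 71  (first piece 1, then r[10]=67)
r[12] = 75  (first piece 1, then r[11]=71)
r[13] = 80  (first piece 3, then r[10]=67)
r[14] = 88  (first piece 4, then r[10]=67)
One optimal cutting: 10 + 4 → ₹67 + ₹21 = ₹88.

88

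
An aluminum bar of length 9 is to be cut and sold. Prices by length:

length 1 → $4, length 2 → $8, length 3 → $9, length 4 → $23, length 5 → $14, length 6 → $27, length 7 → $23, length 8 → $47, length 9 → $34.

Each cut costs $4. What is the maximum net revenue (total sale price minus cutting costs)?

47

Consider every possible first cut. net[k] is the best of p[i]+net[k−i] over all sellable i≤k, charging 4 whenever i<k.
net[1] = 4
net[2] = 8
net[3] = 9
net[4] = 23
net[5] = 23  (first piece 1, then net[4]=23)
net[6] = 27  (first piece 2, then net[4]=23)
net[7] = 28  (first piece 3, then net[4]=23)
net[8] = 47
net[9] = 47  (first piece 1, then net[8]=47)
One optimal plan: pieces 8 + 1 (1 cut) → $51 − $4 = $47.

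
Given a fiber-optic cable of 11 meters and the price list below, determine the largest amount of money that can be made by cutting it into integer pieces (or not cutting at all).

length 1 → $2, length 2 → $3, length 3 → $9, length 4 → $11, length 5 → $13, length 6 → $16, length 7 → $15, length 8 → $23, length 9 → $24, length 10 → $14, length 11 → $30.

Let v[k] be the best obtainable value from length k. For each k, try every first piece i and keep the best of price[i] + v[k−i].
v[1] = 2
v[2] = 4  (first piece 1, then v[1]=2)
v[3] = 9
v[4] = 11  (first piece 1, then v[3]=9)
v[5] = 13  (first piece 1, then v[4]=11)
v[6] = 18  (first piece 3, then v[3]=9)
v[7] = 20  (first piece 1, then v[6]=18)
v[8] = 23
v[9] = 27  (first piece 3, then v[6]=18)
v[10] = 29  (first piece 1, then v[9]=27)
v[11] = 32  (first piece 3, then v[8]=23)
One optimal cutting: 8 + 3 → $23 + $9 = $32.

32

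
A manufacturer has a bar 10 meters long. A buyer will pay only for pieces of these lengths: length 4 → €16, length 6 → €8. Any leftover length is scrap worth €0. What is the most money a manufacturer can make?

32

Let r[k] be the best obtainable value from length k. For each k, try every first piece i and keep the best of price[i] + r[k−i].
r[1] = 0
r[2] = 0
r[3] = 0
r[4] = 16
r[5] = 16
r[6] = max(16+0, 8+0) = 16
r[7] = max(16+0, 8+0) = 16
r[8] = max(16+16, 8+0) = 32
r[9] = max(16+16, 8+0) = 32
r[10] = max(16+16, 8+16) = 32
One optimal cutting: pieces 4 + 4 with 2 meters of scrap → €32.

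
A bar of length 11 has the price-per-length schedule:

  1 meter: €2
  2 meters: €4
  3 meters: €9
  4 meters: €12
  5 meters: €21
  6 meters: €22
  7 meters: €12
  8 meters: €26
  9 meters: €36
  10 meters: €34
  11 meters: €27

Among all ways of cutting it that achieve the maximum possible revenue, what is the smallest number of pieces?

Build r[k] bottom-up: r[k] = max over allowed piece i of (p[i] + r[k−i]).
r[1] = 2
r[2] = max(2+2, 4+0) = 4
r[3] = max(2+4, 4+2, 9+0) = 9
r[4] = max(2+9, 4+4, 9+2, 12+0) = 12
r[5] = max(2+12, 4+9, 9+4, 12+2, 21+0) = 21
r[6] = max(2+21, 4+12, 9+9, 12+4, 21+2, 22+0) = 23
r[7] = max(2+23, 4+21, 9+12, …, 22+2, 12+0) = 25
r[8] = max(2+25, 4+23, 9+21, …, 12+2, 26+0) = 30
r[9] = max(2+30, 4+25, 9+23, …, 26+2, 36+0) = 36
r[10] = max(2+36, 4+30, 9+25, …, 36+2, 34+0) = 42
r[11] = max(2+42, 4+36, 9+30, …, 34+2, 27+0) = 44
Maximum revenue is €44.
Now minimize piece count subject to staying optimal: for each k, pieces[k] = 1 + min over i with p[i]+r[k−i]=r[k] of pieces[k−i].
pieces[8] = 2
pieces[9] = 1
pieces[10] = 2
pieces[11] = 3

3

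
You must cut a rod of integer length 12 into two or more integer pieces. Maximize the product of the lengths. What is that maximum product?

81

Let m[k] be the best product for length k (with at least one cut). For each first piece i, the rest contributes max(k−i, m[k−i]).
m[2] = 1·max(1,0) = 1·1 = 1
m[3] = max(1·2, 2·1) = 2
m[4] = max(1·3, 2·2, 3·1) = 4
m[5] = max(1·4, 2·3, 3·2, 4·1) = 6
m[6] = max(1·6, 2·4, 3·3, 4·2, 5·1) = 9
m[7] = max(1·9, 2·6, 3·4, 4·3, 5·2, 6·1) = 12
m[8] = max(1·12, 2·9, 3·6, …, 6·2, 7·1) = 18
m[9] = max(1·18, 2·12, 3·9, …, 7·2, 8·1) = 27
m[10] = max(1·27, 2·18, 3·12, …, 8·2, 9·1) = 36
m[11] = max(1·36, 2·27, 3·18, …, 9·2, 10·1) = 54
m[12] = max(1·54, 2·36, 3·27, …, 10·2, 11·1) = 81
One optimal split: 3 + 3 + 3 + 3; product 3·3·3·3 = 81.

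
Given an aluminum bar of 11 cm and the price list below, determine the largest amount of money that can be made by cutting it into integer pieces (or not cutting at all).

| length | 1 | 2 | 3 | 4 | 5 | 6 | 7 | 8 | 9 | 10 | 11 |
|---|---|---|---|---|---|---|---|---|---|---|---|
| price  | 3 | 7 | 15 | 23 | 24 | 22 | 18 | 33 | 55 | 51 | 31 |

Build v[k] bottom-up: v[k] = max over allowed piece i of (p[i] + v[k−i]).
v[1] = 3
v[2] = max(3+3, 7+0) = 7
v[3] = max(3+7, 7+3, 15+0) = 15
v[4] = max(3+15, 7+7, 15+3, 23+0) = 23
v[5] = max(3+23, 7+15, 15+7, 23+3, 24+0) = 26
v[6] = max(3+26, 7+23, 15+15, 23+7, 24+3, 22+0) = 30
v[7] = max(3+30, 7+26, 15+23, …, 22+3, 18+0) = 38
v[8] = max(3+38, 7+30, 15+26, …, 18+3, 33+0) = 46
v[9] = max(3+46, 7+38, 15+30, …, 33+3, 55+0) = 55
v[10] = max(3+55, 7+46, 15+38, …, 55+3, 51+0) = 58
v[11] = max(3+58, 7+55, 15+46, …, 51+3, 31+0) = 62
One optimal cutting: 9 + 2 → $55 + $7 = $62.

62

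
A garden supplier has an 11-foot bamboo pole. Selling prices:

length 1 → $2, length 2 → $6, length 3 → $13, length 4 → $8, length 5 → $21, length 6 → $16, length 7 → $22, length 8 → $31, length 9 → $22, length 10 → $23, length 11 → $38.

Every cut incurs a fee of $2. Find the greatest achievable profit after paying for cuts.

Consider every possible first cut. net[k] is the best of p[i]+net[k−i] over all sellable i≤k, charging 2 whenever i<k.
net[1] = 2
net[2] = 6
net[3] = 13
net[4] = 13  (first piece 1, then net[3]=13)
net[5] = 21
net[6] = 24  (first piece 3, then net[3]=13)
net[7] = 25  (first piece 2, then net[5]=21)
net[8] = 32  (first piece 3, then net[5]=21)
net[9] = 35  (first piece 3, then net[6]=24)
net[10] = 40  (first piece 5, then net[5]=21)
net[11] = 43  (first piece 3, then net[8]=32)
One optimal plan: pieces 5 + 3 + 3 (2 cuts) → $47 − $4 = $43.

43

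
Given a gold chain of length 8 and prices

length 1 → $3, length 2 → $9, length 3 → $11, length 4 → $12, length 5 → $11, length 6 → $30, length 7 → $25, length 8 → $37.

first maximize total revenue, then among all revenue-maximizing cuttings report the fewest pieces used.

2

Consider every possible first cut. r[k] is the best of p[i]+r[k−i] over all sellable i≤k.
r[1] = 3
r[2] = 9
r[3] = 12  (first piece 1, then r[2]=9)
r[4] = 18  (first piece 2, then r[2]=9)
r[5] = 21  (first piece 1, then r[4]=18)
r[6] = 30
r[7] = 33  (first piece 1, then r[6]=30)
r[8] = 39  (first piece 2, then r[6]=30)
Maximum revenue is $39.
Now minimize piece count subject to staying optimal: for each k, pieces[k] = 1 + min over i with p[i]+r[k−i]=r[k] of pieces[k−i].
pieces[5] = 3
pieces[6] = 1
pieces[7] = 2
pieces[8] = 2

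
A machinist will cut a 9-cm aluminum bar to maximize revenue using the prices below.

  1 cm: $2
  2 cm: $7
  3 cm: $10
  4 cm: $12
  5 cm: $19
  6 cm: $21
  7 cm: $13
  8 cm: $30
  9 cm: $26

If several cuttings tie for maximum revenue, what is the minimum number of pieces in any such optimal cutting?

Let r[k] be the best obtainable value from length k. For each k, try every first piece i and keep the best of price[i] + r[k−i].
r[1] = 2
r[2] = 7
r[3] = 10
r[4] = 14  (first piece 2, then r[2]=7)
r[5] = 19
r[6] = 21  (first piece 1, then r[5]=19)
r[7] = 26  (first piece 2, then r[5]=19)
r[8] = 30
r[9] = 33  (first piece 2, then r[7]=26)
Maximum revenue is $33.
Now minimize piece count subject to staying optimal: for each k, pieces[k] = 1 + min over i with p[i]+r[k−i]=r[k] of pieces[k−i].
pieces[6] = 1
pieces[7] = 2
pieces[8] = 1
pieces[9] = 3

3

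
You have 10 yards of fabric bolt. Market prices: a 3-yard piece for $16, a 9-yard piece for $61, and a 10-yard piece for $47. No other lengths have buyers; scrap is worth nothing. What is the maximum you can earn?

61

Let best[k] be the best obtainable value from length k. For each k, try every first piece i and keep the best of price[i] + best[k−i].
best[1] = 0
best[2] = 0
best[3] = 16
best[4] = 16
best[5] = 16
best[6] = 32  (first piece 3, then best[3]=16)
best[7] = 32
best[8] = 32
best[9] = 61
best[10] = 61
One optimal cutting: pieces 9 with 1 yard of scrap → $61.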